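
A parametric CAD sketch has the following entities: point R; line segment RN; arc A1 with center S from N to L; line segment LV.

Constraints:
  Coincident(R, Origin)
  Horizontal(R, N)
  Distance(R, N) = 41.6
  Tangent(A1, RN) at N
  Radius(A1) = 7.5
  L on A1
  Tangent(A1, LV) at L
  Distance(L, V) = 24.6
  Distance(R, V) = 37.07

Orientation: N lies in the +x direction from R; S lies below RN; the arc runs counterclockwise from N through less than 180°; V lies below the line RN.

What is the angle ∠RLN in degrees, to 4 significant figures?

138.9°

Checks: |SL| = 7.500 ✓; ∠(SL, LV) = 90.00° ✓; |LV| = 24.60 ✓; |RV| = 37.07 ✓.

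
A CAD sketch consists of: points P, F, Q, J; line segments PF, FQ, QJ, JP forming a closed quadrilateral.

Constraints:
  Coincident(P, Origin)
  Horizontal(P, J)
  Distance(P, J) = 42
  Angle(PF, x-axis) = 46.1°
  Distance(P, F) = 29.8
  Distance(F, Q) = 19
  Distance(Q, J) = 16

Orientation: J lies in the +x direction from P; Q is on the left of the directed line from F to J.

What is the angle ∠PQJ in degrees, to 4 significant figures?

79.69°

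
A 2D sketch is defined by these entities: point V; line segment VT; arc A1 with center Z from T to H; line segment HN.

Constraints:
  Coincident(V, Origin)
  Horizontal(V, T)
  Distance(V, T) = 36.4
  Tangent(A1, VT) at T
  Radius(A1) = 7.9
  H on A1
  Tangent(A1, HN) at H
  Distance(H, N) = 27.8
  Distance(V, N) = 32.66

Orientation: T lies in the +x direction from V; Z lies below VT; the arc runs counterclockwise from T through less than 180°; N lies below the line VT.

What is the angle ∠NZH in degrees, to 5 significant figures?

74.136°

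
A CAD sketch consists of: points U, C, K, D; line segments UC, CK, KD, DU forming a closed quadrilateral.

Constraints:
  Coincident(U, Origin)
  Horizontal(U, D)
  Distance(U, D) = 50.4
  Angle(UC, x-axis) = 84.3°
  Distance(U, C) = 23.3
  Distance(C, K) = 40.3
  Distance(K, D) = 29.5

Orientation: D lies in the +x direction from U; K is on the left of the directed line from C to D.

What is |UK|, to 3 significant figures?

50.9

U is at the origin; U and D share the same y with |UD| = 50.4 and D in +x, so D = (50.4, 0). UC runs at 84.3° with |UC| = 23.3, so C = (2.31, 23.2). K is determined by |CK| = 40.3 and |KD| = 29.5 together: it lies at the intersection of circle(C, 40.3) and circle(D, 29.5). With |CD| = 53.4, the foot of the radical line on CD is 33.8 from C and the perpendicular offset is √(40.3² − 33.8²) = 22.0. Taking the left-of-CD solution: K = (42.3, 28.4).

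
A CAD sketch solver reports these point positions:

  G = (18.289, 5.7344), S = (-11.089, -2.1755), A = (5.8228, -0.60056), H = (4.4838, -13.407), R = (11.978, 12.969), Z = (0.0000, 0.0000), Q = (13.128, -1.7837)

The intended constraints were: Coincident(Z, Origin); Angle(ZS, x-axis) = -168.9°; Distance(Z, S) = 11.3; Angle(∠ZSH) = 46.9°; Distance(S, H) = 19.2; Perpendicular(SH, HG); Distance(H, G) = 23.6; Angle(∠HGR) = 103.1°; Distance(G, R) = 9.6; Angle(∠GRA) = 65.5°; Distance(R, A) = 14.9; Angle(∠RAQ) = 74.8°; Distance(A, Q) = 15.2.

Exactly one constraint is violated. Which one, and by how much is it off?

Distance(A, Q) = 15.2 — off by 7.80.

Z = (0.00, 0.00) ✓; ZS at -168.9° ✓; |ZS| = 11.30 ✓; ∠ZSH = 46.90° ✓; |SH| = 19.20 ✓; ∠(SH, HG) = 90.00° ✓; |HG| = 23.60 ✓; ∠HGR = 103.1° ✓; |GR| = 9.600 ✓; ∠GRA = 65.50° ✓; |RA| = 14.90 ✓; ∠RAQ = 74.80° ✓; |AQ| = 7.400 ✗.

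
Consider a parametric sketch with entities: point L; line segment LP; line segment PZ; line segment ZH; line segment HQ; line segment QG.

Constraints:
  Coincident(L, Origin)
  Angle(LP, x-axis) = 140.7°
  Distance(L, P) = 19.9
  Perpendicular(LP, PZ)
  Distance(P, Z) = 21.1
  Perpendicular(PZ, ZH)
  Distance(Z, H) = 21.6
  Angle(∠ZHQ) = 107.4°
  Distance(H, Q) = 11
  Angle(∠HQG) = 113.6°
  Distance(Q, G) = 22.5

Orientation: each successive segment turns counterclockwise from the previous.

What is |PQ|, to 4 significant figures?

27.05

PZ ⟂ ZH, so ZH runs at -39.30°; with |ZH| = 21.6, H = (-12.05, -17.40). ∠ZHQ = 107.4° gives HQ at 33.30° from the x-axis; with |HQ| = 11.0, Q = (-2.855, -11.37). Then |PQ| = |Q − P| = 27.05.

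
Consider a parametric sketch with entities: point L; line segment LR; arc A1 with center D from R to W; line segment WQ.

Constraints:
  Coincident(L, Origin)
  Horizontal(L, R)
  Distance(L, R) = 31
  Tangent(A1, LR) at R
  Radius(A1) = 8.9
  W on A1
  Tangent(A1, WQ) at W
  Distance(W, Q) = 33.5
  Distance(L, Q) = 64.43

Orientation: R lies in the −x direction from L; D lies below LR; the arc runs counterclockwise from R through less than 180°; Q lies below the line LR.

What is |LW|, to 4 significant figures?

39.17

Checks: |DW| = 8.900 ✓; ∠(DW, WQ) = 90.00° ✓; |WQ| = 33.50 ✓; |LQ| = 64.43 ✓.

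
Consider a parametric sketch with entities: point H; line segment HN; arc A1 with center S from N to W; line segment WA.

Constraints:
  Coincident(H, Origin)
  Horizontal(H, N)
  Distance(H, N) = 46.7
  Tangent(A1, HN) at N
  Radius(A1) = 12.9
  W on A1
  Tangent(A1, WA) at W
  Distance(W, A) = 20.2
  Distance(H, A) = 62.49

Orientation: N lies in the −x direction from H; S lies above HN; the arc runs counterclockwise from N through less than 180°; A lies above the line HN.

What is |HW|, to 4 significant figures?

42.94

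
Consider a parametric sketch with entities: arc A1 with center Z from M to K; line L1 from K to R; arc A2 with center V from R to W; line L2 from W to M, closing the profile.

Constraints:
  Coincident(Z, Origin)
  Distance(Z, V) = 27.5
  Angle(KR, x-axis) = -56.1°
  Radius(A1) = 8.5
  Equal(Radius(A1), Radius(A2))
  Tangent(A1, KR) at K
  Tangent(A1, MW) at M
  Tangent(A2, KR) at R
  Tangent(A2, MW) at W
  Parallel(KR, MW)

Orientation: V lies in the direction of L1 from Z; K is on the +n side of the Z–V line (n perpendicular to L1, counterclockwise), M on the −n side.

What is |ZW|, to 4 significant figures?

28.78

The slot axis is L1's direction at -56.1°, so u = (cos -56.1°, sin -56.1°) = (0.5577, -0.8300) and n = (−sin -56.1°, cos -56.1°) = (0.8300, 0.5577). Z is at the origin and V lies 27.5 along u from Z, so V = 27.5·u = (15.34, -22.83). Tangency of A1 to both parallel lines with radius 8.5 puts K and M at Z ± 8.5·n: K = (7.055, 4.741), M = (-7.055, -4.741). Equal radii place R and W the same way about V: R = V + 8.5·n = (22.39, -18.08), W = V − 8.5·n = (8.283, -27.57). Then |ZW| = |W − Z| = 28.78.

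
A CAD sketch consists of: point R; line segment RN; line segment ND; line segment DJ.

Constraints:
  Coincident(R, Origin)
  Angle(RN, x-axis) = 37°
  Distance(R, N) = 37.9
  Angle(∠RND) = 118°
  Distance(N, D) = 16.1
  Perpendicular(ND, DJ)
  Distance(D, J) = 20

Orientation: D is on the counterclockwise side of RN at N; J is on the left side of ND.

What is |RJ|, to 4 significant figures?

36.47

R is at the origin; RN runs at 37.0° with length 37.9, so N = 37.9·(cos 37.0°, sin 37.0°) = (30.27, 22.81). ∠RND = 118.0°, so ND runs at 37.0° + (180° − 118.0°) = 99.00° from the x-axis; with |ND| = 16.1, D = N + 16.1·(cos 99.00°, sin 99.00°) = (27.75, 38.71). The perpendicularity gives DJ at right angles to ND; with |DJ| = 20.0 on the left of ND, J = D + 20.0·(-0.9877, -0.1564) = (7.996, 35.58). Then |RJ| = |J − R| = 36.47.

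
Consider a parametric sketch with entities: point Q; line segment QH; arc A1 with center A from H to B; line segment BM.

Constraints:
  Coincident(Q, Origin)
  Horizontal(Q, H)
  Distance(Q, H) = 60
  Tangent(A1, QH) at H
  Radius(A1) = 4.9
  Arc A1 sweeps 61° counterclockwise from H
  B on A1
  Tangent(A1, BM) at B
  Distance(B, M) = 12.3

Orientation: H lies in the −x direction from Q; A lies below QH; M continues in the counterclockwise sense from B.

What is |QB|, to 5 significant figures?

64.335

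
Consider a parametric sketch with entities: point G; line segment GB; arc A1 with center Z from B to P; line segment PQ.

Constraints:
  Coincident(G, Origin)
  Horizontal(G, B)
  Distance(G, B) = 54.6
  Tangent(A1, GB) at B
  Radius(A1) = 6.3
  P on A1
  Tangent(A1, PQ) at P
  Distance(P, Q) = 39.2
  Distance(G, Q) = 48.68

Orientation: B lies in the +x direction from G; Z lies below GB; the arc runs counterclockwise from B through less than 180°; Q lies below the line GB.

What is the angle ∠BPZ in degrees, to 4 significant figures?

59.07°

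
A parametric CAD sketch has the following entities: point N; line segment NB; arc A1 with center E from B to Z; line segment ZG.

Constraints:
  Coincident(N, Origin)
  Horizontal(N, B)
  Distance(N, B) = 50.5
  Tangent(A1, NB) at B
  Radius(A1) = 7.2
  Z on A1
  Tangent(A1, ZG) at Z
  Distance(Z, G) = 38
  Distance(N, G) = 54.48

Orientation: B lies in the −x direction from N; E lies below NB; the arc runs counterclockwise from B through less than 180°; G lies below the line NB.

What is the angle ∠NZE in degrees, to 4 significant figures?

24.07°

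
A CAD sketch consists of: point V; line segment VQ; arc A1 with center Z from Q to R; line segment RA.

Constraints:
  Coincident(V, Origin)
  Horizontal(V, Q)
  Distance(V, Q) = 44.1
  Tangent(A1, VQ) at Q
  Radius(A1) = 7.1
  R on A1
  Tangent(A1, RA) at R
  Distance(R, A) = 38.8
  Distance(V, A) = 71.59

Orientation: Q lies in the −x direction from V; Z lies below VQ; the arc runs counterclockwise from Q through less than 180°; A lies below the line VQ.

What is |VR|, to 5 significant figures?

51.525

V is at the origin; VQ is horizontal with |VQ| = 44.1 and Q on the −x side, so Q = (-44.100, 0.0000). The tangent condition forces ZQ to be normal to VQ, so Z = Q + (0, -7.1) = (-44.100, -7.1000). Since ZR ⟂ RA (tangency), |ZA| = √(7.1² + 38.8²) = 39.444 regardless of where R sits on A1. So A lies on both circle(V, 71.59) and circle(Z, 39.444); the below-VQ intersection is A = (-55.886, -44.742). R is the foot of the tangent from A: R = (-51.147, -6.2328).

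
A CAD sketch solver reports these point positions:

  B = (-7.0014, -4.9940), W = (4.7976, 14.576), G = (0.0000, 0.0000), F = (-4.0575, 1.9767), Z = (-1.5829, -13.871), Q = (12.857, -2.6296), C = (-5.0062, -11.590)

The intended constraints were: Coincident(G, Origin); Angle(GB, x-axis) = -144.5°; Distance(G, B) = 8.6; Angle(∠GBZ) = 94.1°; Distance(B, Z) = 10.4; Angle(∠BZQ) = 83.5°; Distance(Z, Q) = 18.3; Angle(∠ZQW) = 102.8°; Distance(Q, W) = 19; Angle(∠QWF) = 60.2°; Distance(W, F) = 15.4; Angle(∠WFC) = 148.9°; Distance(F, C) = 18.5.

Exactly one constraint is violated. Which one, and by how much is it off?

Distance(F, C) = 18.5 — off by 4.90.

G = (0.00, 0.00) ✓; GB at -144.5° ✓; |GB| = 8.600 ✓; ∠GBZ = 94.10° ✓; |BZ| = 10.40 ✓; ∠BZQ = 83.50° ✓; |ZQ| = 18.30 ✓; ∠ZQW = 102.8° ✓; |QW| = 19.00 ✓; ∠QWF = 60.20° ✓; |WF| = 15.40 ✓; ∠WFC = 148.9° ✓; |FC| = 13.60 ✗.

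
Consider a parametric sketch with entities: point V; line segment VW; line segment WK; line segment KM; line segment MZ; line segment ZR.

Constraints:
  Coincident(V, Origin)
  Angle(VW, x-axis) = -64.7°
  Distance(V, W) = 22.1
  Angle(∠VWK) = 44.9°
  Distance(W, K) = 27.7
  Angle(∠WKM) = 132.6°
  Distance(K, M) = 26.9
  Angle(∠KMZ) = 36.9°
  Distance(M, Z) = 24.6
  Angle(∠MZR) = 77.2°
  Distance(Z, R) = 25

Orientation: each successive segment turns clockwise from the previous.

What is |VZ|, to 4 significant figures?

6.072

V is at the origin; VW runs at -64.7° with length 22.1, so W = (9.445, -19.98). ∠VWK = 44.9° gives WK at 160.2° from the x-axis; with |WK| = 27.7, K = (-16.62, -10.60). ∠WKM = 132.6° gives KM at 112.8° from the x-axis; with |KM| = 26.9, M = (-27.04, 14.20). ∠KMZ = 36.9° gives MZ at -30.30° from the x-axis; with |MZ| = 24.6, Z = (-5.802, 1.790). Then |VZ| = |Z − V| = 6.072.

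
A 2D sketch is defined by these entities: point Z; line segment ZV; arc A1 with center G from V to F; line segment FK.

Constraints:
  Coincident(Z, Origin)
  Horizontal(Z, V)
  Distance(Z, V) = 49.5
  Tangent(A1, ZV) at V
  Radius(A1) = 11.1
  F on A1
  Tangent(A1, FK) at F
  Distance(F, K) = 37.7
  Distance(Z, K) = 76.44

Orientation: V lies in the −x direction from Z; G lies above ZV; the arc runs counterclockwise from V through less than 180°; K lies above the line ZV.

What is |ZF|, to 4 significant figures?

43.13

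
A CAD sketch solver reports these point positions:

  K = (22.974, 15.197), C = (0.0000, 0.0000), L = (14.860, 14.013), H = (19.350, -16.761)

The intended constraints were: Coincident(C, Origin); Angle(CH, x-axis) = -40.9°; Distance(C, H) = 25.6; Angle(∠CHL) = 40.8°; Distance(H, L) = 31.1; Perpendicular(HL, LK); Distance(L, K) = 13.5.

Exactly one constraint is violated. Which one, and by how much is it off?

Distance(L, K) = 13.5 — off by 5.30.

C = (0.00, 0.00) ✓; CH at -40.90° ✓; |CH| = 25.60 ✓; ∠CHL = 40.80° ✓; |HL| = 31.10 ✓; ∠(HL, LK) = 90.00° ✓; |LK| = 8.200 ✗.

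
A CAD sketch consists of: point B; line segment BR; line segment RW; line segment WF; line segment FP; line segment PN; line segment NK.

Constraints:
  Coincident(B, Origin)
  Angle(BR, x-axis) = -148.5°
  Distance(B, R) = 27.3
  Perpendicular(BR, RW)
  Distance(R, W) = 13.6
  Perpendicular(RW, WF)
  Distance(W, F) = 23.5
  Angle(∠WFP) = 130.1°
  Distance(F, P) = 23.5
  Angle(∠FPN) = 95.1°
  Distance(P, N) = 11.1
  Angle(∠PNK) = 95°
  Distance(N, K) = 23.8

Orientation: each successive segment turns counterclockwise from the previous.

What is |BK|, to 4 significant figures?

15.07

B is at the origin; BR runs at -148.5° with length 27.3, so R = (-23.28, -14.26). BR ⟂ RW, so RW runs at -58.50°; with |RW| = 13.6, W = (-16.17, -25.86). RW is perpendicular to WF, so WF runs at 31.50°; with |WF| = 23.5, F = (3.866, -13.58). ∠WFP = 130.1° gives FP at 81.40° from the x-axis; with |FP| = 23.5, P = (7.380, 9.654). ∠FPN = 95.1° gives PN at 166.3° from the x-axis; with |PN| = 11.1, N = (-3.404, 12.28). ∠PNK = 95.0° gives NK at -108.7° from the x-axis; with |NK| = 23.8, K = (-11.03, -10.26). Then |BK| = |K − B| = 15.07.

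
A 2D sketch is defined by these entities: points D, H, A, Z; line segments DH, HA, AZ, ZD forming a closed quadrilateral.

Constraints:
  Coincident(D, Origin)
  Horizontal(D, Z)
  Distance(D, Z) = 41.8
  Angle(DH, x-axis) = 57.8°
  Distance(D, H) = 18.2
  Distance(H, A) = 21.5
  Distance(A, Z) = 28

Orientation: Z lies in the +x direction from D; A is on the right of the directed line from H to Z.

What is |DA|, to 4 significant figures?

15.41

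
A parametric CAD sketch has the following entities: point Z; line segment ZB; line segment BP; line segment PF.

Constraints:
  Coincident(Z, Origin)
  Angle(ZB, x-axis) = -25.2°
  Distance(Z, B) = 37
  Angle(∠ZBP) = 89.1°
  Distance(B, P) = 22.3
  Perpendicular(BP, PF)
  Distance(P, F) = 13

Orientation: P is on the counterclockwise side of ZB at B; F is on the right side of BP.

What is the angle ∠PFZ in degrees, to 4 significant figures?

23.48°

Z is at the origin; ZB runs at -25.2° with length 37.0, so B = 37.0·(cos -25.2°, sin -25.2°) = (33.48, -15.75). ∠ZBP = 89.1°, so BP runs at -25.2° + (180° − 89.1°) = 65.70° from the x-axis; with |BP| = 22.3, P = B + 22.3·(cos 65.70°, sin 65.70°) = (42.66, 4.570). BP is perpendicular to PF; with |PF| = 13.0 on the right of BP, F = P + 13.0·(0.9114, -0.4115) = (54.50, -0.7792). Then cos ∠PFZ = FP·FZ / (|FP||FZ|), giving 23.48°.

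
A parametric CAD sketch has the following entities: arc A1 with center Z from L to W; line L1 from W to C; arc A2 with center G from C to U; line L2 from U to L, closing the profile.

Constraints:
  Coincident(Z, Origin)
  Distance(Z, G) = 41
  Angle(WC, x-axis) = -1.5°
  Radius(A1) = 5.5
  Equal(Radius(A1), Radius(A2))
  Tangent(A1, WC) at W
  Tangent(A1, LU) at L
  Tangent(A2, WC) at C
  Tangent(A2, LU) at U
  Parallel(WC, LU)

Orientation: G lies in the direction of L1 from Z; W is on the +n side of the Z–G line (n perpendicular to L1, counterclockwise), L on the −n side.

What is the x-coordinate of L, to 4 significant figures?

-0.1440

The slot axis is L1's direction at -1.5°, so u = (cos -1.5°, sin -1.5°) = (0.9997, -0.02618) and n = (−sin -1.5°, cos -1.5°) = (0.02618, 0.9997). Z is at the origin and G lies 41.0 along u from Z, so G = 41.0·u = (40.99, -1.073). Tangency of A1 to both parallel lines with radius 5.5 puts W and L at Z ± 5.5·n: W = (0.1440, 5.498), L = (-0.1440, -5.498). So L.x = -0.1440.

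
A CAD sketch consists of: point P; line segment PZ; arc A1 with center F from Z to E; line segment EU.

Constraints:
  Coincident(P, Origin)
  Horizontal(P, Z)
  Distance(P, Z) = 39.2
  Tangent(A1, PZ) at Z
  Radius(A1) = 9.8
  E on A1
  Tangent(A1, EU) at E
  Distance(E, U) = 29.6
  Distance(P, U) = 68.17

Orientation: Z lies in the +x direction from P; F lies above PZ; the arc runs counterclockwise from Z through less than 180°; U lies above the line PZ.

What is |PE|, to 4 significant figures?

48.69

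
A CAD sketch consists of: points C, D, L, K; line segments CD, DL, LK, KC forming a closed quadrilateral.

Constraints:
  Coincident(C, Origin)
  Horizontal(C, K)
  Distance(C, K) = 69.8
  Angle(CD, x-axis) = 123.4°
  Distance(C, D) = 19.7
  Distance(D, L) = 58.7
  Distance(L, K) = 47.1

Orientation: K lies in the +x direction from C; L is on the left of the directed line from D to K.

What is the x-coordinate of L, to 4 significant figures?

43.36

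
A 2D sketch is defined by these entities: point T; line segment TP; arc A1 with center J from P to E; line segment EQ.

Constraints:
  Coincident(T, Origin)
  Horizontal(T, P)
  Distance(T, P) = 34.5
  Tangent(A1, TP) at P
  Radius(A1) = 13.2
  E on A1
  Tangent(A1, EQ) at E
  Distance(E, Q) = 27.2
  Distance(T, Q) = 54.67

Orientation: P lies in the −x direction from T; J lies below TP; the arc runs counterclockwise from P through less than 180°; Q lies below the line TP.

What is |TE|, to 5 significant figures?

50.059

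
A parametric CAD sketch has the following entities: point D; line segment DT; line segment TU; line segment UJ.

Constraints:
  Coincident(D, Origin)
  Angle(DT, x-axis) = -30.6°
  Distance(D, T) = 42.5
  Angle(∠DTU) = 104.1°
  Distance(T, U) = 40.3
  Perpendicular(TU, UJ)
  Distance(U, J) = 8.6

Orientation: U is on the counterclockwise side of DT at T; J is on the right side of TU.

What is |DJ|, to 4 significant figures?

71.05

D is at the origin; DT runs at -30.6° with length 42.5, so T = 42.5·(cos -30.6°, sin -30.6°) = (36.58, -21.63). ∠DTU = 104.1°, so TU runs at -30.6° + (180° − 104.1°) = 45.30° from the x-axis; with |TU| = 40.3, U = T + 40.3·(cos 45.30°, sin 45.30°) = (64.93, 7.011). The perpendicularity gives UJ at right angles to TU; with |UJ| = 8.6 on the right of TU, J = U + 8.6·(0.7108, -0.7034) = (71.04, 0.9618). Then |DJ| = |J − D| = 71.05.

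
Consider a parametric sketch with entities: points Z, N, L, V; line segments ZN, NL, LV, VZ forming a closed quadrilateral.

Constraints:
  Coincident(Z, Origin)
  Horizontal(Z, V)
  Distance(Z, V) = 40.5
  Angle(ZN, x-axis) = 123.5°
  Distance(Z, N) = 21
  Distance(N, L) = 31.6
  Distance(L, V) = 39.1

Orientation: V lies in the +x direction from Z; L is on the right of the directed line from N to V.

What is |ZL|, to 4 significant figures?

10.97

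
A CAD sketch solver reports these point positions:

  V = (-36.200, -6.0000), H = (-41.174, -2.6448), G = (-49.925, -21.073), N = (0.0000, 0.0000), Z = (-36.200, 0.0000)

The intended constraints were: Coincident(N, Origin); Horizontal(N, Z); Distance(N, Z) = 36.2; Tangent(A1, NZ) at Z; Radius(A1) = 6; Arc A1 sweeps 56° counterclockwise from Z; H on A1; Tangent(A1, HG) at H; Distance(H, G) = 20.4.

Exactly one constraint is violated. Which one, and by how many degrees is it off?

Tangent(A1, HG) at H — off by 8.60°.

N = (0.00, 0.00) ✓; N.y = 0.00, Z.y = 0.00 ✓; |NZ| = 36.20 ✓; ∠(VZ, ZN) = 90.00° ✓; |VZ| = 6.000 ✓; bearing(V→H) − bearing(V→Z) = 56.00° ✓; |VH| = 6.000 ✓; ∠(VH, HG) = 81.40° ✗; |HG| = 20.40 ✓.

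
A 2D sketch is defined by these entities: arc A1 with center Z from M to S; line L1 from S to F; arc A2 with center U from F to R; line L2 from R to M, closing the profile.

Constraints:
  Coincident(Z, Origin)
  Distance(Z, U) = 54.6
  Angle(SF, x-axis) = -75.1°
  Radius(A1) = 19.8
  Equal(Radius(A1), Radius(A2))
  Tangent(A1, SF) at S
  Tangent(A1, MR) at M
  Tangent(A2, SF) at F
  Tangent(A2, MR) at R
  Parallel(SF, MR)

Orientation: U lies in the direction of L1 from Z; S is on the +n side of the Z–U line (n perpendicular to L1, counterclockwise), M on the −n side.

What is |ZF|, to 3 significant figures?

58.1

The slot axis is L1's direction at -75.1°, so u = (cos -75.1°, sin -75.1°) = (0.257, -0.966) and n = (−sin -75.1°, cos -75.1°) = (0.966, 0.257). Z is at the origin and U lies 54.6 along u from Z, so U = 54.6·u = (14.0, -52.8). Tangency of A1 to both parallel lines with radius 19.8 puts S and M at Z ± 19.8·n: S = (19.1, 5.09), M = (-19.1, -5.09). Equal radii place F and R the same way about U: F = U + 19.8·n = (33.2, -47.7), R = U − 19.8·n = (-5.09, -57.9). Then |ZF| = |F − Z| = 58.1.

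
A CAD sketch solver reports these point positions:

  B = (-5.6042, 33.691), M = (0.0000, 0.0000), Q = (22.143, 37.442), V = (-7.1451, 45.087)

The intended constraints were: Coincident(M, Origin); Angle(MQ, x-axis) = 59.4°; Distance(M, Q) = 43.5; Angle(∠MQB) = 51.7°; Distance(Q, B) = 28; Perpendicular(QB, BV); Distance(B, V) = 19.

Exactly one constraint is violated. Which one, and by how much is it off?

Distance(B, V) = 19 — off by 7.50.

M = (0.00, 0.00) ✓; MQ at 59.40° ✓; |MQ| = 43.50 ✓; ∠MQB = 51.70° ✓; |QB| = 28.00 ✓; ∠(QB, BV) = 90.00° ✓; |BV| = 11.50 ✗.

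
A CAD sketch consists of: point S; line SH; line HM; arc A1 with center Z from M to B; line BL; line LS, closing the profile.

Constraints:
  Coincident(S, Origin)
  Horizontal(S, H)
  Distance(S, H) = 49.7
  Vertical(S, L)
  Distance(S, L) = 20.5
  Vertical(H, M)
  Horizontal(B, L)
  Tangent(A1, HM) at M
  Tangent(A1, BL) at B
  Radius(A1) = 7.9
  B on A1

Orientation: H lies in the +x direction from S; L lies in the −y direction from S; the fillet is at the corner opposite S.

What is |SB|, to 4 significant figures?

46.56

S is at the origin; S and H share the same y with |SH| = 49.7 and H on the +x side, so H = (49.70, 0.000). S and L share the same x with |SL| = 20.5 and L on the −y side, so L = (0.000, -20.50). The virtual corner opposite S is at (49.70, -20.50). The tangent condition forces ZM to be normal to HM and the tangent condition forces ZB to be normal to BL, with radius 7.9, so the center Z sits 7.9 in from both sides at Z = (41.80, -12.60). That places the tangent points at M = (49.70, -12.60) on HM and B = (41.80, -20.50) on BL. Then |SB| = |B − S| = 46.56.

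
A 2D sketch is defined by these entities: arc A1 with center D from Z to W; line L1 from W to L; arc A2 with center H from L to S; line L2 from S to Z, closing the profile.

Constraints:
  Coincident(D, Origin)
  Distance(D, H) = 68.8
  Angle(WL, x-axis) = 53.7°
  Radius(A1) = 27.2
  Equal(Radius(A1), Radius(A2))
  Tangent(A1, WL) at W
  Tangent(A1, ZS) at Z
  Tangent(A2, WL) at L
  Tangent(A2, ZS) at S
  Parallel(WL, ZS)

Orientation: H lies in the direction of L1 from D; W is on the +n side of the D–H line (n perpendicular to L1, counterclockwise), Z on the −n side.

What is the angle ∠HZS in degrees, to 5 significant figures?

21.571°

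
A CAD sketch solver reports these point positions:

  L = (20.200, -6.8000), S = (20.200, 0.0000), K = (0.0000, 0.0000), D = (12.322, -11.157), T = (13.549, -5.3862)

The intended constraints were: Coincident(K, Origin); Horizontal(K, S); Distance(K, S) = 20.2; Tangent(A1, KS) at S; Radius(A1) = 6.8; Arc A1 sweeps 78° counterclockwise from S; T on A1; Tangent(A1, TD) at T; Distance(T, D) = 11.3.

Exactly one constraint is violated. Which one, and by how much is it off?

Distance(T, D) = 11.3 — off by 5.40.

K = (0.00, 0.00) ✓; K.y = 0.00, S.y = 0.00 ✓; |KS| = 20.20 ✓; ∠(LS, SK) = 90.00° ✓; |LS| = 6.800 ✓; bearing(L→T) − bearing(L→S) = 78.00° ✓; |LT| = 6.800 ✓; ∠(LT, TD) = 90.00° ✓; |TD| = 5.900 ✗.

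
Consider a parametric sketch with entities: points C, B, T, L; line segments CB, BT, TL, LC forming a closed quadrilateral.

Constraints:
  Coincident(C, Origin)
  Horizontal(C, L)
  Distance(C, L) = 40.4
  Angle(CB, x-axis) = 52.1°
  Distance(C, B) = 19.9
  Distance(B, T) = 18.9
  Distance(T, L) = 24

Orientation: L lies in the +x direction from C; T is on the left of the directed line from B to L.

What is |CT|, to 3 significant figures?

37.1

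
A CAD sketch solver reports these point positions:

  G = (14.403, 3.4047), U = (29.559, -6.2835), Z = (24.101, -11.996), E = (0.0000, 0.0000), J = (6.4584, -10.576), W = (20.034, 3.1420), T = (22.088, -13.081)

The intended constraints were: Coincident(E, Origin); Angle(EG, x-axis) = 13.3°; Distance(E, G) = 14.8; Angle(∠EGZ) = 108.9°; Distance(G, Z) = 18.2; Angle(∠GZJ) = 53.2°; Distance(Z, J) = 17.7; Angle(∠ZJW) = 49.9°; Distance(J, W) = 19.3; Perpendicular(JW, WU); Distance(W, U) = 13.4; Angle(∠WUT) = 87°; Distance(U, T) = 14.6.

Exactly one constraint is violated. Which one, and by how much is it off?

Distance(U, T) = 14.6 — off by 4.50.

E = (0.00, 0.00) ✓; EG at 13.30° ✓; |EG| = 14.80 ✓; ∠EGZ = 108.9° ✓; |GZ| = 18.20 ✓; ∠GZJ = 53.20° ✓; |ZJ| = 17.70 ✓; ∠ZJW = 49.90° ✓; |JW| = 19.30 ✓; ∠(JW, WU) = 90.00° ✓; |WU| = 13.40 ✓; ∠WUT = 87.00° ✓; |UT| = 10.10 ✗.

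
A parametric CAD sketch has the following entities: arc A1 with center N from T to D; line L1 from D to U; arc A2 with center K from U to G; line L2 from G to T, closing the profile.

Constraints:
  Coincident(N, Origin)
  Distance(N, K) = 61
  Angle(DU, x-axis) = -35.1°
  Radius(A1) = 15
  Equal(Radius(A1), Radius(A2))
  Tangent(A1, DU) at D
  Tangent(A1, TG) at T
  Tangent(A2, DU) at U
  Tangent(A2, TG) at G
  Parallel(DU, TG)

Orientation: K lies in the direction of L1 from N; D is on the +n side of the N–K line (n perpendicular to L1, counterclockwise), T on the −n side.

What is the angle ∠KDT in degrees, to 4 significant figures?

76.18°

N is at the origin and K lies 61.0 along u from N, so K = 61.0·u = (49.91, -35.08). Tangency of A1 to both parallel lines with radius 15.0 puts D and T at N ± 15.0·n: D = (8.625, 12.27), T = (-8.625, -12.27). Then cos ∠KDT = DK·DT / (|DK||DT|), giving 76.18°.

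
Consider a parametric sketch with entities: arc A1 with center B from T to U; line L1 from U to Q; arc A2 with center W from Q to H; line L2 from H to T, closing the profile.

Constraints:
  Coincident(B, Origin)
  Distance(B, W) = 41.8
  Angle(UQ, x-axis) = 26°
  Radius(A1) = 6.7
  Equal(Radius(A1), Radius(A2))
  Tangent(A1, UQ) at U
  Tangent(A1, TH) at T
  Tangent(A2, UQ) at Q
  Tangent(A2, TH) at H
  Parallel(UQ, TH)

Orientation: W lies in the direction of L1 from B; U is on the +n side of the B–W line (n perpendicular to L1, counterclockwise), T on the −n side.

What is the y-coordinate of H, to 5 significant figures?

12.302

The slot axis is L1's direction at 26.0°, so u = (cos 26.0°, sin 26.0°) = (0.89879, 0.43837) and n = (−sin 26.0°, cos 26.0°) = (-0.43837, 0.89879). B is at the origin and W lies 41.8 along u from B, so W = 41.8·u = (37.570, 18.324). Tangency of A1 to both parallel lines with radius 6.7 puts U and T at B ± 6.7·n: U = (-2.9371, 6.0219), T = (2.9371, -6.0219). Equal radii place Q and H the same way about W: Q = W + 6.7·n = (34.633, 24.346), H = W − 6.7·n = (40.507, 12.302). So H.y = 12.302.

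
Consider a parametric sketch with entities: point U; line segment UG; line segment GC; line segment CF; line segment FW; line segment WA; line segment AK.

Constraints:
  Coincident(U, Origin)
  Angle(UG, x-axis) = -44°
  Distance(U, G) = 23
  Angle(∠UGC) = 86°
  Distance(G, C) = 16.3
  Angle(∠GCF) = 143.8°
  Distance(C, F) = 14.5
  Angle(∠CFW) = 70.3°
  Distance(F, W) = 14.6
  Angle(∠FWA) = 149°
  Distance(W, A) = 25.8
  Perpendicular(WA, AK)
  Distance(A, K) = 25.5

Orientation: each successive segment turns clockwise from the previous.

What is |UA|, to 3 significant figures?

12.4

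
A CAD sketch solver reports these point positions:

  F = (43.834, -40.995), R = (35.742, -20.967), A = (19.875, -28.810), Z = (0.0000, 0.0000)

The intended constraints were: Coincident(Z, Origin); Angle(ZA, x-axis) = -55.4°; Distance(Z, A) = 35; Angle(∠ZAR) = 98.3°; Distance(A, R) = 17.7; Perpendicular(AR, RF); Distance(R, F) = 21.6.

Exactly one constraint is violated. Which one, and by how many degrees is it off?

Perpendicular(AR, RF) — off by 4.30°.

Z = (0.00, 0.00) ✓; ZA at -55.40° ✓; |ZA| = 35.00 ✓; ∠ZAR = 98.30° ✓; |AR| = 17.70 ✓; ∠(AR, RF) = 94.30° ✗; |RF| = 21.60 ✓.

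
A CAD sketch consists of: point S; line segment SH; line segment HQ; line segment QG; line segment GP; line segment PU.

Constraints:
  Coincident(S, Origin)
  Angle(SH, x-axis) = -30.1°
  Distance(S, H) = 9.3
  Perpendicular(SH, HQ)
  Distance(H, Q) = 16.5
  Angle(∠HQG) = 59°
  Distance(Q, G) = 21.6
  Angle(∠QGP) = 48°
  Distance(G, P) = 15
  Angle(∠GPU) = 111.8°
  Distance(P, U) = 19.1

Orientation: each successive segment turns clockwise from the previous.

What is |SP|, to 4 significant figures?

5.224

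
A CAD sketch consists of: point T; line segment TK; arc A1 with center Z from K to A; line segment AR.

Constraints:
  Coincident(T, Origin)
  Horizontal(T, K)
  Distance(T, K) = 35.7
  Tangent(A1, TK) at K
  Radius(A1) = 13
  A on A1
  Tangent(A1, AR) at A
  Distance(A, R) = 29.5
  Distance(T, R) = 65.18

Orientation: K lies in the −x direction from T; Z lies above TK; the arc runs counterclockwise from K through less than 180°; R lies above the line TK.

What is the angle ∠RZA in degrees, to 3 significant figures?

66.2°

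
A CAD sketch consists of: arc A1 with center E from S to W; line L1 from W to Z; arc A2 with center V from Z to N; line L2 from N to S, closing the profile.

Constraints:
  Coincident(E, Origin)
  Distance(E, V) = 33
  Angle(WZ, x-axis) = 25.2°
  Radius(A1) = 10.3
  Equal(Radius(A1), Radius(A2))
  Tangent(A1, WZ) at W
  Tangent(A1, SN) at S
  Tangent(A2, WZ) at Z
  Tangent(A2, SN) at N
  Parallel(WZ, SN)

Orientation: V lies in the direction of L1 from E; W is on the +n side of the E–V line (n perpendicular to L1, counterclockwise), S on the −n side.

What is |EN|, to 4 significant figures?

34.57

The slot axis is L1's direction at 25.2°, so u = (cos 25.2°, sin 25.2°) = (0.9048, 0.4258) and n = (−sin 25.2°, cos 25.2°) = (-0.4258, 0.9048). E is at the origin and V lies 33.0 along u from E, so V = 33.0·u = (29.86, 14.05). Tangency of A1 to both parallel lines with radius 10.3 puts W and S at E ± 10.3·n: W = (-4.386, 9.320), S = (4.386, -9.320). Equal radii place Z and N the same way about V: Z = V + 10.3·n = (25.47, 23.37), N = V − 10.3·n = (34.24, 4.731). Then |EN| = |N − E| = 34.57.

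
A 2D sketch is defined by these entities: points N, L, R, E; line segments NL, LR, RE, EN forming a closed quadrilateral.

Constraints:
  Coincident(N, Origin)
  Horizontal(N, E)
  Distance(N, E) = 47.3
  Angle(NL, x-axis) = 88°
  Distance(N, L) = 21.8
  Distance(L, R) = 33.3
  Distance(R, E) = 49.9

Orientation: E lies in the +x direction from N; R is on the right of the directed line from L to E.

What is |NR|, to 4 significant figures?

11.52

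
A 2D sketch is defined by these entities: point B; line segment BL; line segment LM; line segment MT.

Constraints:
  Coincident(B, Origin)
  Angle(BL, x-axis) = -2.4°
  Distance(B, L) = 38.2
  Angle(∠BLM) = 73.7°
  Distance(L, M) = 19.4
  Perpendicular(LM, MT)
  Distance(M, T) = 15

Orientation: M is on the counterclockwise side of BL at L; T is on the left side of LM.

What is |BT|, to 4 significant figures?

23.34

B is at the origin; BL runs at -2.4° with length 38.2, so L = 38.2·(cos -2.4°, sin -2.4°) = (38.17, -1.600). ∠BLM = 73.7°, so LM runs at -2.4° + (180° − 73.7°) = 103.9° from the x-axis; with |LM| = 19.4, M = L + 19.4·(cos 103.9°, sin 103.9°) = (33.51, 17.23). LM ⟂ MT; with |MT| = 15.0 on the left of LM, T = M + 15.0·(-0.9707, -0.2402) = (18.95, 13.63). Then |BT| = |T − B| = 23.34.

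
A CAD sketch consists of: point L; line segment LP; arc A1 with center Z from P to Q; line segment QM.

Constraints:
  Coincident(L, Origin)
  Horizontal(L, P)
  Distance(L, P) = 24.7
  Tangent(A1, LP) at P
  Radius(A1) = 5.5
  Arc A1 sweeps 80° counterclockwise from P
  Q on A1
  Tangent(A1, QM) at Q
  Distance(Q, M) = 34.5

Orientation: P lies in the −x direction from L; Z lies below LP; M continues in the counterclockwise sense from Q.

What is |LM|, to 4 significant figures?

52.80

L is at the origin; LP is horizontal with |LP| = 24.7 and P on the −x side, so P = (-24.70, 0.000). The tangent condition forces ZP to be normal to LP, so Z = P + (0, -5.5) = (-24.70, -5.500). On A1, P sits at bearing 90° from Z; an 80° counterclockwise sweep puts Q at bearing 170°, so Q = Z + 5.5·(cos 170°, sin 170°) = (-30.12, -4.545). A1 meets QM tangentially, so ZQ is at right angles to QM, so QM runs along (−sin 170°, cos 170°); with |QM| = 34.5, M = (-36.11, -38.52). Then |LM| = |M − L| = 52.80.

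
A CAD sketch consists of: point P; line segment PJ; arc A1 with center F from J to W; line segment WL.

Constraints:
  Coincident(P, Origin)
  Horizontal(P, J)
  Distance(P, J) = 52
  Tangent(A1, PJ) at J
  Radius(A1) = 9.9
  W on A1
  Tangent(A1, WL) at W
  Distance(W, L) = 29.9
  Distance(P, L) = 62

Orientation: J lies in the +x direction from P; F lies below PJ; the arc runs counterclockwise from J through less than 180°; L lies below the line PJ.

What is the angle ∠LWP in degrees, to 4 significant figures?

113.4°

Checks: |FW| = 9.900 ✓; ∠(FW, WL) = 90.00° ✓; |WL| = 29.90 ✓; |PL| = 62.00 ✓.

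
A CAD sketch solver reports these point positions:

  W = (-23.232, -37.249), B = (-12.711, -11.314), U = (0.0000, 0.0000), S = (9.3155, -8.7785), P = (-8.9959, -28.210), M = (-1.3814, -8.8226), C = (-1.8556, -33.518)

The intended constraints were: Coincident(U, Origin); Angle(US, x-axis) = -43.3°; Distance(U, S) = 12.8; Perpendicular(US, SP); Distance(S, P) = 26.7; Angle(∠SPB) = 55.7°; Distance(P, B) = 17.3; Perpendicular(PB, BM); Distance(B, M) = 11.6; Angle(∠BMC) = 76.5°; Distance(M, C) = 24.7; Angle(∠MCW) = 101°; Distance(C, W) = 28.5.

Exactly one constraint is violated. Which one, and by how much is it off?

Distance(C, W) = 28.5 — off by 6.80.

U = (0.00, 0.00) ✓; US at -43.30° ✓; |US| = 12.80 ✓; ∠(US, SP) = 90.00° ✓; |SP| = 26.70 ✓; ∠SPB = 55.70° ✓; |PB| = 17.30 ✓; ∠(PB, BM) = 90.00° ✓; |BM| = 11.60 ✓; ∠BMC = 76.50° ✓; |MC| = 24.70 ✓; ∠MCW = 101.0° ✓; |CW| = 21.70 ✗.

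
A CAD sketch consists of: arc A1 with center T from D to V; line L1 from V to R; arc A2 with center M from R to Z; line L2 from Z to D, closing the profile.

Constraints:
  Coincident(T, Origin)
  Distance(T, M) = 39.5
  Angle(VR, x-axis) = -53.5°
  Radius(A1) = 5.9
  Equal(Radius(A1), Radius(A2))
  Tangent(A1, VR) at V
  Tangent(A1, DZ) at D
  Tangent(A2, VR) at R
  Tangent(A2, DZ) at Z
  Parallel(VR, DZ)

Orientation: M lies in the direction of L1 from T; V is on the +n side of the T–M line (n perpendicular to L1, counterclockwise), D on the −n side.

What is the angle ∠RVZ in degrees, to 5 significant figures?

16.633°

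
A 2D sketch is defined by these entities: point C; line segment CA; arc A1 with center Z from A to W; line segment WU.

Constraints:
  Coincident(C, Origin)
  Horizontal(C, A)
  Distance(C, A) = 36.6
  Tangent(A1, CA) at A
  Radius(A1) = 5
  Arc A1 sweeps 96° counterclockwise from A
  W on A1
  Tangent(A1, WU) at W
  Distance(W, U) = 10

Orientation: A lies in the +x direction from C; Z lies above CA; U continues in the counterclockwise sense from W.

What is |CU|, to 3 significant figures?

43.4

C is at the origin; C and A share the same y with |CA| = 36.6 and A on the +x side, so A = (36.6, 0.00). The tangent condition forces ZA to be normal to CA, so Z = A + (0, 5) = (36.6, 5.00). On A1, A sits at bearing -90° from Z; a 96° counterclockwise sweep puts W at bearing 6°, so W = Z + 5.0·(cos 6°, sin 6°) = (41.6, 5.52). Since A1 is tangent to WU there, ZW ⟂ WU, so WU runs along (−sin 6°, cos 6°); with |WU| = 10.0, U = (40.5, 15.5). Then |CU| = |U − C| = 43.4.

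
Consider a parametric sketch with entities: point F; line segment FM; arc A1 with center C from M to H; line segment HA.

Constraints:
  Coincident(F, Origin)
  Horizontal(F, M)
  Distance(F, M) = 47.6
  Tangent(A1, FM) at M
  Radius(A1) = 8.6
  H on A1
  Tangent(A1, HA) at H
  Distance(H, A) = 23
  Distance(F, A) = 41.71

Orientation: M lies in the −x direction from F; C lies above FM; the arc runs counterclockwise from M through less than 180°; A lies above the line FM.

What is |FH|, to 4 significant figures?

39.93

Checks: F.y = 0.00, M.y = 0.00 ✓; ∠(CM, MF) = 90.00° ✓; |CM| = 8.600 ✓; |CH| = 8.600 ✓; ∠(CH, HA) = 90.00° ✓; |HA| = 23.00 ✓; |FA| = 41.71 ✓.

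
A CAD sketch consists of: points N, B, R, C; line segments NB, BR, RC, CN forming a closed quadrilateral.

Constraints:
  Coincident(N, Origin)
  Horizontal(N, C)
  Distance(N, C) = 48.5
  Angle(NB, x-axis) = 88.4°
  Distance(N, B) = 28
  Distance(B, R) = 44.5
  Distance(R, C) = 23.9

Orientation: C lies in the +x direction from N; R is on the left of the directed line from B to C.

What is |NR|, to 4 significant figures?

50.90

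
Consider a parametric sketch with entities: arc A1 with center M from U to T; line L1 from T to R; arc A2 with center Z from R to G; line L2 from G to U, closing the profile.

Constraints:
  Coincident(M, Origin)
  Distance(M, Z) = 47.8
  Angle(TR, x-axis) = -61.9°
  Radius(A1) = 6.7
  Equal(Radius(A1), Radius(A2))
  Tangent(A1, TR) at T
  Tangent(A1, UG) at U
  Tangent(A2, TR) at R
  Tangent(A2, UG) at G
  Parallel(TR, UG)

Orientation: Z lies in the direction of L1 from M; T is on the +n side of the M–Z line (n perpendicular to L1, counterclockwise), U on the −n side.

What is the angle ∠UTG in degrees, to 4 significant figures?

74.34°

Tangency of A1 to both parallel lines with radius 6.7 puts T and U at M ± 6.7·n: T = (5.910, 3.156), U = (-5.910, -3.156). Equal radii place R and G the same way about Z: R = Z + 6.7·n = (28.42, -39.01), G = Z − 6.7·n = (16.60, -45.32). Then cos ∠UTG = TU·TG / (|TU||TG|), giving 74.34°.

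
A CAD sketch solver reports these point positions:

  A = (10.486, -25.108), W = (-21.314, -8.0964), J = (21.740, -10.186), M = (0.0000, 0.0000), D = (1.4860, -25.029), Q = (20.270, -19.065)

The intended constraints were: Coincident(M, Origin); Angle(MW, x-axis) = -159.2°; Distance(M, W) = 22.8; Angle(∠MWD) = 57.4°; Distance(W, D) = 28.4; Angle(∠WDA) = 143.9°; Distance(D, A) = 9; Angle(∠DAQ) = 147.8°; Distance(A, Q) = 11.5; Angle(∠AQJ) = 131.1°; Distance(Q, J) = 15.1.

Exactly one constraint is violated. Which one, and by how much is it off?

Distance(Q, J) = 15.1 — off by 6.10.

M = (0.00, 0.00) ✓; MW at -159.2° ✓; |MW| = 22.80 ✓; ∠MWD = 57.40° ✓; |WD| = 28.40 ✓; ∠WDA = 143.9° ✓; |DA| = 9.000 ✓; ∠DAQ = 147.8° ✓; |AQ| = 11.50 ✓; ∠AQJ = 131.1° ✓; |QJ| = 9.000 ✗.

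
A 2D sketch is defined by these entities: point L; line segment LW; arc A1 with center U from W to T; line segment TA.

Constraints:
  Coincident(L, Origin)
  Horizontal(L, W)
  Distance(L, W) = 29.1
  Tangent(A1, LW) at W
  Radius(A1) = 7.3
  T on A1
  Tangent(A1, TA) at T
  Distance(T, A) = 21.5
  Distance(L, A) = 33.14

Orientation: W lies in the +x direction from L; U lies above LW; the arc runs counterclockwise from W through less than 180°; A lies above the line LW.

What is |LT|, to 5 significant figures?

36.386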